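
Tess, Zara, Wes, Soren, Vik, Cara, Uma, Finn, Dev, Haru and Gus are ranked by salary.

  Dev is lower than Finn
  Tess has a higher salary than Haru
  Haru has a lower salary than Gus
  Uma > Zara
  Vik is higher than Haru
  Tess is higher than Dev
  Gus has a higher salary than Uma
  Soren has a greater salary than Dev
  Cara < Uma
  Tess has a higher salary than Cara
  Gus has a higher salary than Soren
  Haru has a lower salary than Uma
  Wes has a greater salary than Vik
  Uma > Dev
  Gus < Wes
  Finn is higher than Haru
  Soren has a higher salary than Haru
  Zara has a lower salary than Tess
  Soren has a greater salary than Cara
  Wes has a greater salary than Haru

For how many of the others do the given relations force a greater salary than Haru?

From Haru the given relations immediately reach Uma, Vik, Finn, Soren, Gus, Tess, Wes.
Nothing else is reachable above Haru; 7 in all.

7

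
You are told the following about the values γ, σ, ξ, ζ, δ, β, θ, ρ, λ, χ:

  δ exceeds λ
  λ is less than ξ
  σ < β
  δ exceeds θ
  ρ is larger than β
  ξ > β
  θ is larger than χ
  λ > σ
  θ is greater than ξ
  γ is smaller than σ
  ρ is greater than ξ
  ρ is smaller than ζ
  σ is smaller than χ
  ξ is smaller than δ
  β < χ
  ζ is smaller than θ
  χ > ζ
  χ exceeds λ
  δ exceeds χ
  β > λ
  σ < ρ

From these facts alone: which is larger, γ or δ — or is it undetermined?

The relevant relations are γ < σ; σ < λ; λ < β; β < ξ; ξ < ρ; ρ < ζ; ζ < χ; χ < θ; θ < δ.
Together: γ < σ < λ < β < ξ < ρ < ζ < χ < θ < δ.
So δ is larger.

δ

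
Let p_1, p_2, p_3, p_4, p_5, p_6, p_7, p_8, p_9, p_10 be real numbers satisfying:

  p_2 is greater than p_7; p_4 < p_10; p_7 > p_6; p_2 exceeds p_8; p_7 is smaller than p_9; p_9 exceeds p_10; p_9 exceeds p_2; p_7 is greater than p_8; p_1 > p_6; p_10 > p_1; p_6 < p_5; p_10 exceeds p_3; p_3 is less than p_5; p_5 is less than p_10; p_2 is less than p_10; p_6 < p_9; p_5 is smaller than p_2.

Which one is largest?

p_9

Chaining downward from p_9: directly below it, p_6, p_7, p_2, p_10; then p_1, p_8, p_3, p_5, p_4.
That covers every other element, and nothing is given above p_9, so p_9 is the largest.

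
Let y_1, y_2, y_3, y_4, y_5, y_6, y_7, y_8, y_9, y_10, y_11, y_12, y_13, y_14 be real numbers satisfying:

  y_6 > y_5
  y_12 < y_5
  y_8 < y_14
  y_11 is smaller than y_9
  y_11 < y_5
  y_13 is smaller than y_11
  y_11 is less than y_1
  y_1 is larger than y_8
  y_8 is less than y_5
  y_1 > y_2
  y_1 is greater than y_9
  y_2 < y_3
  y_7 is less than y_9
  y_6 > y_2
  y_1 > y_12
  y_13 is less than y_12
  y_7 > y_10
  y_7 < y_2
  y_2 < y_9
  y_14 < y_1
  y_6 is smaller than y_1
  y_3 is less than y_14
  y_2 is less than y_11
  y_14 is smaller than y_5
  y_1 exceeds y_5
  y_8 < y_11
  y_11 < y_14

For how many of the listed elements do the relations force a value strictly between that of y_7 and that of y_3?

Chaining upward from y_7 reaches: y_2, y_11, y_9, y_14, y_5, y_6, y_1.
Chaining downward from y_3 reaches: y_10, y_2.
Strictly between y_7 and y_3 are those in both lists: y_2 — 1 element.

1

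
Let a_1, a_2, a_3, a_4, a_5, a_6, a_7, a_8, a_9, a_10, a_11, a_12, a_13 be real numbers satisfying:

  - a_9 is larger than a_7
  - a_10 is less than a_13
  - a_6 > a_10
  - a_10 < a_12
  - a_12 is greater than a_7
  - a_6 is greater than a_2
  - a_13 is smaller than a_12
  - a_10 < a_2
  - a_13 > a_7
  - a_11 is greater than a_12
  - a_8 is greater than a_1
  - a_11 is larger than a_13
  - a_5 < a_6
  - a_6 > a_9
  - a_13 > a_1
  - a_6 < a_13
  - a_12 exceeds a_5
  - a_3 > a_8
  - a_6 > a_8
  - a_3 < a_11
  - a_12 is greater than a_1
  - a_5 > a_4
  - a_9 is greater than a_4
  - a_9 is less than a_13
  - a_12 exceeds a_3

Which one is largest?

a_11

a_10 is not greatest since a_10 < a_2; a_1 is not greatest since a_1 < a_8; a_4 is not greatest since a_4 < a_5; a_8 is not greatest since a_8 < a_3; a_3 is not greatest since a_3 < a_11; a_7 is not greatest since a_7 < a_13; a_9 is not greatest since a_9 < a_13; a_5 is not greatest since a_5 < a_6; a_2 is not greatest since a_2 < a_6; a_6 is not greatest since a_6 < a_13; a_13 is not greatest since a_13 < a_11; a_12 is not greatest since a_12 < a_11.
Only a_11 has nothing above it, so a_11 is the largest.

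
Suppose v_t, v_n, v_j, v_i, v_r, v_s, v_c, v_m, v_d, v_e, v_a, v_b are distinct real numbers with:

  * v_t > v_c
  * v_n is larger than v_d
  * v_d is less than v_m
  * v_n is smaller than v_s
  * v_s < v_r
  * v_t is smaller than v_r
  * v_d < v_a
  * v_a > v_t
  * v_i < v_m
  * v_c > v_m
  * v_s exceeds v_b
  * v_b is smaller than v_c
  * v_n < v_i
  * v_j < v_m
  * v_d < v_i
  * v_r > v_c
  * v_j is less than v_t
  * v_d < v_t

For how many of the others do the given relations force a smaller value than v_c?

From v_c the given relations immediately reach v_b, v_m.
From those, v_d, v_j, v_i — 5 in total.
From those, v_n — 6 in total.
No other element is forced below v_c by the given relations, so the count is 6.

6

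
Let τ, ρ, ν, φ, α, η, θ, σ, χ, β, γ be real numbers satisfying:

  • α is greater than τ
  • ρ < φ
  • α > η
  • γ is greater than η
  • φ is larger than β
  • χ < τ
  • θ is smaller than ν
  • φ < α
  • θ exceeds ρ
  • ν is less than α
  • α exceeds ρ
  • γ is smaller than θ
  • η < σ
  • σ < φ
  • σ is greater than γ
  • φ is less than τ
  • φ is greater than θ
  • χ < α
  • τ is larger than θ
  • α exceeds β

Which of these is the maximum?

α

Chaining downward from α: directly below it, η, ρ, β, ν, χ, φ, τ; then θ, σ; then γ.
That covers every other element, and nothing is given above α, so α is the maximum.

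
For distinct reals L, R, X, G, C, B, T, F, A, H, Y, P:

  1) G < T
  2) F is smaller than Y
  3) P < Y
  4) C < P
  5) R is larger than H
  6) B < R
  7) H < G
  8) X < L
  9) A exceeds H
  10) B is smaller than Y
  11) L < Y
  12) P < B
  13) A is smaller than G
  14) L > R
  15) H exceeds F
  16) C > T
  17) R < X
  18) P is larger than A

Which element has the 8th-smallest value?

B

Chaining the given pairs: F < H < A < G < T < C < P < B < R < X < L < Y.
The 8th smallest is B.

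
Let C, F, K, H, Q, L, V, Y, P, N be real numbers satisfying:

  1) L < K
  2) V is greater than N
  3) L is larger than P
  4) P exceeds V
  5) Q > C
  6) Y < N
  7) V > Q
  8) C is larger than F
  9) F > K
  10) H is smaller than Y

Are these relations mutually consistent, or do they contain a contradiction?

Chaining the given relations yields V < P < L < K < F < C < Q, so V < Q. But one relation states Q < V. These cannot both hold.

inconsistent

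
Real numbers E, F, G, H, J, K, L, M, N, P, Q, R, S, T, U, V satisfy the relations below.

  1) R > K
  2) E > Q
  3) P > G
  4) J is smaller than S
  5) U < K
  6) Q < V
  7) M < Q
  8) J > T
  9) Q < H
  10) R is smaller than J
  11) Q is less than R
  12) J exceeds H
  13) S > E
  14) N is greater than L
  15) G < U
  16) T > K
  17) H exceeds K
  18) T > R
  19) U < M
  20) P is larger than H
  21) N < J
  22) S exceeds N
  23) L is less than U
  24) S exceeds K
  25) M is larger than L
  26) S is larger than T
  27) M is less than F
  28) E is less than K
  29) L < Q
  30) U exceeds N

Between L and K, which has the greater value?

L < N < U < M < Q < E < K, by transitivity through N, U, M, Q, E.
So L < K; K is the larger of the two.

K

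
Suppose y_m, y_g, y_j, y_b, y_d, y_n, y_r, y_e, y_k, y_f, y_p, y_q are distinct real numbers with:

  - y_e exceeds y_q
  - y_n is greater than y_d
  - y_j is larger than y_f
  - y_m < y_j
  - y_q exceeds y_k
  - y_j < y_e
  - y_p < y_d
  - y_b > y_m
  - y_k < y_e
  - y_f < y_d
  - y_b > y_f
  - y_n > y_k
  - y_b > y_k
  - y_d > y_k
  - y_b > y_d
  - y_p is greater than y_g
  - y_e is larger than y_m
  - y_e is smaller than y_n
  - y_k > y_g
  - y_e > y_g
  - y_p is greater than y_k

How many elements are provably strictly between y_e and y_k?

1

The relations place y_k below y_e. An element lies strictly between them when it is forced above y_k and also forced below y_e.
Above y_k: {y_p, y_d, y_q, y_b, y_n}. Below y_e: {y_m, y_f, y_g, y_j, y_q}.
Intersection: {y_q} — 1.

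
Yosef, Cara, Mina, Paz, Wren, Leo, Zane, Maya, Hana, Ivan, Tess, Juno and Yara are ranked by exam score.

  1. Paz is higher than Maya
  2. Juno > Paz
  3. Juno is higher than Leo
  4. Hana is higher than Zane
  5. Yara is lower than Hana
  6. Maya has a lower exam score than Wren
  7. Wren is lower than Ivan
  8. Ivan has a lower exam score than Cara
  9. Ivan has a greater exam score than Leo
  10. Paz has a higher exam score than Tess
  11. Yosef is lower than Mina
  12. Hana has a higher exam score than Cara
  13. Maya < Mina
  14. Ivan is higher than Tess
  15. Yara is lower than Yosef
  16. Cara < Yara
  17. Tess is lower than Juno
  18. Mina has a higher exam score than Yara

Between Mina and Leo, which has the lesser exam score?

Following the relations from Leo: Leo < Ivan < Cara < Yara < Yosef < Mina.
So Leo < Mina; Leo is the lower of the two.

Leo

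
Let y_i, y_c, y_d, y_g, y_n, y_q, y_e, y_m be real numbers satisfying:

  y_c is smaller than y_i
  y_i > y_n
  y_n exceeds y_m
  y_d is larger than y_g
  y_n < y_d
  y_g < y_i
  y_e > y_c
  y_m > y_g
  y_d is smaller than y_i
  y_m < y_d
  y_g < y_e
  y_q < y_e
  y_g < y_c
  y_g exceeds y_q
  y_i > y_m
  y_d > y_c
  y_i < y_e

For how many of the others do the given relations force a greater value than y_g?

The elements the relations force above y_g are y_m, y_n, y_c, y_d, y_i, y_e — no chain reaches any other.
That is 6.

6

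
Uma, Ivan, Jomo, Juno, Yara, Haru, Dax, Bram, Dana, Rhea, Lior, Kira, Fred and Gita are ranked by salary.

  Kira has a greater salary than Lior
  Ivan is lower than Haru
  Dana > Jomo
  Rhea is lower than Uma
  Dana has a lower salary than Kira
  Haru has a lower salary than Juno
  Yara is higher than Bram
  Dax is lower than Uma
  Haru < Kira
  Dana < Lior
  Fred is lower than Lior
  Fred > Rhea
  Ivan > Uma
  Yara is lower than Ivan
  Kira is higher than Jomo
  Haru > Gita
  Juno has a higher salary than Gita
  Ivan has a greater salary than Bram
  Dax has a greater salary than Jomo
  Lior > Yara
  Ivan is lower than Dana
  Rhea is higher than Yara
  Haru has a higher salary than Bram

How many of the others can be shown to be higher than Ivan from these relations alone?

From Ivan the given relations immediately reach Haru, Dana.
From those, Lior, Juno, Kira — 5 in total.
No other element is forced above Ivan by the given relations, so the count is 5.

5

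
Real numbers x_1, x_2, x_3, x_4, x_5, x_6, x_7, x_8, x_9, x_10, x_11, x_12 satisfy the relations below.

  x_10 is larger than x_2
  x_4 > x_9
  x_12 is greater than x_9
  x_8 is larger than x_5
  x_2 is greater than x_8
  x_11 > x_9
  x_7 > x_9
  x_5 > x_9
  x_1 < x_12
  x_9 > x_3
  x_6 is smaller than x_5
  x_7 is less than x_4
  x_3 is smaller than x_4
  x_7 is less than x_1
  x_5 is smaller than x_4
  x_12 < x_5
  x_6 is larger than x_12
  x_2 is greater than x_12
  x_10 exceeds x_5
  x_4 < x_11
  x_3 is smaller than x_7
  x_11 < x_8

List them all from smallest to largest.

x_3 < x_9 < x_7 < x_1 < x_12 < x_6 < x_5 < x_4 < x_11 < x_8 < x_2 < x_10

Nothing is placed below x_3, so it is least; from there x_3 < x_9; x_9 < x_7; x_7 < x_1; x_1 < x_12; x_12 < x_6; x_6 < x_5; x_5 < x_4; x_4 < x_11; x_11 < x_8; x_8 < x_2; x_2 < x_10, each given directly.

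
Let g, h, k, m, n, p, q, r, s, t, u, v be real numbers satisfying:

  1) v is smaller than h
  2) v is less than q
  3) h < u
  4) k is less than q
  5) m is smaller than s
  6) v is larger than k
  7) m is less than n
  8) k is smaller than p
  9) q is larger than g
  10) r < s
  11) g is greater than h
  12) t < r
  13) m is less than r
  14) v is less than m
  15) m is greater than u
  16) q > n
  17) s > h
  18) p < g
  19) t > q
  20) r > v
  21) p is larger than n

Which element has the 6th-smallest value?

n

Piecing the relations together gives one ordering: k < v < h < u < m < n < p < g < q < t < r < s.
The 6th smallest is n.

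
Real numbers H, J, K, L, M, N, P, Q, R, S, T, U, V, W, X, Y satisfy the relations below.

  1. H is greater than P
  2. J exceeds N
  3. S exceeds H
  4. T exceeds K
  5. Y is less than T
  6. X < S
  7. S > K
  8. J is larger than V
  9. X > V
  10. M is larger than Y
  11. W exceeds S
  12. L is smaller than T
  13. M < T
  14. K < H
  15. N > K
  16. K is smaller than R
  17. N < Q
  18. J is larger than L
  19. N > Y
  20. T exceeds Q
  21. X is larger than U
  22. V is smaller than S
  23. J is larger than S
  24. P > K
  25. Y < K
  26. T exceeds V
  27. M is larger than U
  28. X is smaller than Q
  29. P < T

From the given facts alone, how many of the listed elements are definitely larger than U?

7

From U the given relations immediately reach X, M.
From those, S, Q, T — 5 in total.
From those, W, J — 7 in total.
Nothing else is reachable above U; 7 in all.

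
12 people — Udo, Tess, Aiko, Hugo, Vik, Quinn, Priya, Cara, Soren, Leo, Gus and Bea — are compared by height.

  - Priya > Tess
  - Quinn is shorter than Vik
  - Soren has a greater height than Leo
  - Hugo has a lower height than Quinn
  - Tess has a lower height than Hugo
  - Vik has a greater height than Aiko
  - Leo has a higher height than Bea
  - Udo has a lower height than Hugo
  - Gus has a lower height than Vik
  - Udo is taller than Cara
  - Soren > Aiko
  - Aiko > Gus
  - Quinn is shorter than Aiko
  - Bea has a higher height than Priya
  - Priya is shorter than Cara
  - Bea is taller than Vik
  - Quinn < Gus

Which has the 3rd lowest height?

Cara

Chaining the given pairs: Tess < Priya < Cara < Udo < Hugo < Quinn < Gus < Aiko < Vik < Bea < Leo < Soren.
Counting 3 from the smallest end gives Cara.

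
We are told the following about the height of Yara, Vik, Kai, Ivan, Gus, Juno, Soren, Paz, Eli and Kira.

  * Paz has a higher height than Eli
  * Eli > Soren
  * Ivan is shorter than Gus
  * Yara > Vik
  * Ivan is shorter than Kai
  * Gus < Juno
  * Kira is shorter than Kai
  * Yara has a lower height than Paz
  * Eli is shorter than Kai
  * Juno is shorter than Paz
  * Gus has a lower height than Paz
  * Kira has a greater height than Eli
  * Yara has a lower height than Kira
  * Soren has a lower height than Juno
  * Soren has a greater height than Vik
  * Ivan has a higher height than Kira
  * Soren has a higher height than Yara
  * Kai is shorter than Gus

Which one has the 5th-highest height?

Piecing the relations together gives one ordering: Vik < Yara < Soren < Eli < Kira < Ivan < Kai < Gus < Juno < Paz.
The 5th largest is Ivan.

Ivan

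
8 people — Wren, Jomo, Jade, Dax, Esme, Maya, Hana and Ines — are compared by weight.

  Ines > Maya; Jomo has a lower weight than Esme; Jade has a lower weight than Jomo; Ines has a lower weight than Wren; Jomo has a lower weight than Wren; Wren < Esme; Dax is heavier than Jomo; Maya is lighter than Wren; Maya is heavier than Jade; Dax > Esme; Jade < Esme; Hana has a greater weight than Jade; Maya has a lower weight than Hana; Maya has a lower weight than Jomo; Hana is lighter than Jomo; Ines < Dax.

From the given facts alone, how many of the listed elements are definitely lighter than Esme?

From Esme the given relations immediately reach Jade, Jomo, Wren.
From those, Maya, Hana, Ines — 6 in total.
No other element is forced below Esme by the given relations, so the count is 6.

6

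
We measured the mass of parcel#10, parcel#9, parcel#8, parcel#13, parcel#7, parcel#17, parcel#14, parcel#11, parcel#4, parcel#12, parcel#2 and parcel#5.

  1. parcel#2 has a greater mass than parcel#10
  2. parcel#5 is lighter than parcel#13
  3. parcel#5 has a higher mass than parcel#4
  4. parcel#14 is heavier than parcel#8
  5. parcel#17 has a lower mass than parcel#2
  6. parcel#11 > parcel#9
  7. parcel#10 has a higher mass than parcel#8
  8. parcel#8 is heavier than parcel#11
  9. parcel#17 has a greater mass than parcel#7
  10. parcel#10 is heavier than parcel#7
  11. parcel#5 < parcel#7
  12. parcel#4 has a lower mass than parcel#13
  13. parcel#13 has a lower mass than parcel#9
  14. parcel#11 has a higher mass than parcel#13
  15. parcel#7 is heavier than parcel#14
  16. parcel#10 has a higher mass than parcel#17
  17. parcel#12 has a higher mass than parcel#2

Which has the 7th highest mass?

Chaining the given pairs: parcel#4 < parcel#5 < parcel#13 < parcel#9 < parcel#11 < parcel#8 < parcel#14 < parcel#7 < parcel#17 < parcel#10 < parcel#2 < parcel#12.
Counting 7 from the largest end gives parcel#8.

parcel#8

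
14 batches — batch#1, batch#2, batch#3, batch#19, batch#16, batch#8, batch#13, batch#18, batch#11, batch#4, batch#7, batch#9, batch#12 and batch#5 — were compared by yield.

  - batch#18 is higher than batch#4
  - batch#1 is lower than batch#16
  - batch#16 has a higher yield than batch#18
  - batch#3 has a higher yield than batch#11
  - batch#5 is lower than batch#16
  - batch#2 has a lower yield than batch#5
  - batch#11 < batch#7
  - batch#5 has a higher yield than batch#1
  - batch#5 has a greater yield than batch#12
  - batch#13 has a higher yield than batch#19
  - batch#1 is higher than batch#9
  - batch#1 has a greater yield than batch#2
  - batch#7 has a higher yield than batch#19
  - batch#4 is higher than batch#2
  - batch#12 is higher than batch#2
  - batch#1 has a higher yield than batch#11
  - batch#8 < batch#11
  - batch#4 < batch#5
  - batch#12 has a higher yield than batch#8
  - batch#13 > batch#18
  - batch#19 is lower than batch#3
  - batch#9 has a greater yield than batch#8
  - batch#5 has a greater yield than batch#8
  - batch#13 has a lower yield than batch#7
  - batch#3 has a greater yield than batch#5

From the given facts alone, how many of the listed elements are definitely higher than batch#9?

4

Directly above batch#9: batch#1.
One step further: batch#5, batch#16 (3 so far).
One step further: batch#3 (4 so far).
No other element is forced above batch#9 by the given relations, so the count is 4.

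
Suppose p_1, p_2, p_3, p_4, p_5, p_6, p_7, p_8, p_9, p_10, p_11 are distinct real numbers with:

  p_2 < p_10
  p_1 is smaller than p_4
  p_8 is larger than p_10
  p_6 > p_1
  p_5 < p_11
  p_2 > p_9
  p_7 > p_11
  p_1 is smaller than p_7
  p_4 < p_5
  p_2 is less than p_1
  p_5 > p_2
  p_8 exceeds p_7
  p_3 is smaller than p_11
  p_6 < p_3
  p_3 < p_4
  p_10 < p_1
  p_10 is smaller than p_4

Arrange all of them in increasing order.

Nothing is placed below p_9, so it is least; from there p_9 < p_2; p_2 < p_10; p_10 < p_1; p_1 < p_6; p_6 < p_3; p_3 < p_4; p_4 < p_5; p_5 < p_11; p_11 < p_7; p_7 < p_8, each given directly.

p_9 < p_2 < p_10 < p_1 < p_6 < p_3 < p_4 < p_5 < p_11 < p_7 < p_8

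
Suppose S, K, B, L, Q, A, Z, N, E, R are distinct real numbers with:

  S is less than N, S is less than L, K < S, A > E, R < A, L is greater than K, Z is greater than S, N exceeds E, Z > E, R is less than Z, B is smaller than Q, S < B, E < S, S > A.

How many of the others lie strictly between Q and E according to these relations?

Chaining upward from E reaches: A, S, N, L, B, Z.
Chaining downward from Q reaches: R, A, K, S, B.
Strictly between E and Q are those in both lists: A, S, B — 3 elements.

3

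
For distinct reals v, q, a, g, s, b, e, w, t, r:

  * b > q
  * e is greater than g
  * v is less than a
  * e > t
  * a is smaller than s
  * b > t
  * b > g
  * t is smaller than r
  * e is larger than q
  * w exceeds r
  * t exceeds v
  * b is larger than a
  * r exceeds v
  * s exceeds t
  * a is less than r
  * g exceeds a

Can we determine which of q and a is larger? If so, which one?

undetermined

Following every chain through a: above a we get g, r, w, s, e, b; below a we get v.
q is not reached, and no chain runs the other way from q to a.
So the given relations leave the order of a and q undetermined.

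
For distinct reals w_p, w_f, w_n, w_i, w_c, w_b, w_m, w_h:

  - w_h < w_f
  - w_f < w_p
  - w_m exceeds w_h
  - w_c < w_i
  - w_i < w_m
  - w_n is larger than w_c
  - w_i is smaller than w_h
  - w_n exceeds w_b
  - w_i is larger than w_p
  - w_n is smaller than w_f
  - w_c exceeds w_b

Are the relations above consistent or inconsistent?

We have w_h < w_f stated directly, yet also w_f < w_p < w_i < w_h by chaining the others — so w_f < w_h. Contradiction.

inconsistent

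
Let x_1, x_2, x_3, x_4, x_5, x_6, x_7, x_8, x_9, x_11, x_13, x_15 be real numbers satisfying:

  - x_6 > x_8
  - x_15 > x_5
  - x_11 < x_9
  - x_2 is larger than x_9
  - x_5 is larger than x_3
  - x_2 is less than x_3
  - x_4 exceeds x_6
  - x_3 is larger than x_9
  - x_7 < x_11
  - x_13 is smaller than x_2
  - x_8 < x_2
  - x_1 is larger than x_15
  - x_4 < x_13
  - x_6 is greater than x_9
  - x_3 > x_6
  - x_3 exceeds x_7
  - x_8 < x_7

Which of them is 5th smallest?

Chaining the given pairs: x_8 < x_7 < x_11 < x_9 < x_6 < x_4 < x_13 < x_2 < x_3 < x_5 < x_15 < x_1.
Counting 5 from the smallest end gives x_6.

x_6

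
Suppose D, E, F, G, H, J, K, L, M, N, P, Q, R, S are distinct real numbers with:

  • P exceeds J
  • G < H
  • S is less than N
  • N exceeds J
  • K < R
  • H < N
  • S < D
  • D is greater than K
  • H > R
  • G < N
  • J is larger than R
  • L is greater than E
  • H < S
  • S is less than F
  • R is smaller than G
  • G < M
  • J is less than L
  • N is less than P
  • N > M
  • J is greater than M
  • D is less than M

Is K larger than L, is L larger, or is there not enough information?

K < R < G < H < S < D < M < J < L, by transitivity through R, G, H, S, D, M, J.
So L is larger.

L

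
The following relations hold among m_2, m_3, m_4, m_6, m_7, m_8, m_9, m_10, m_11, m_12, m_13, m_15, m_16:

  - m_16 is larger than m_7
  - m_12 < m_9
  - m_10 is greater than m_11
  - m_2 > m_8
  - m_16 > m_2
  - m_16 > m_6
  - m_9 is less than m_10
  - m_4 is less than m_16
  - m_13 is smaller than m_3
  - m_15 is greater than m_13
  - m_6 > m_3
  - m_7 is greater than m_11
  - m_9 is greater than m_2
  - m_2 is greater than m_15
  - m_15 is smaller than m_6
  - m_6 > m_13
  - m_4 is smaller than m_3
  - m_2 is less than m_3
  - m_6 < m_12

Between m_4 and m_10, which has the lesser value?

m_4

m_4 < m_3 and m_3 < m_6 give m_4 < m_6.
With m_6 < m_12: m_4 < m_3 < m_6 < m_12.
With m_12 < m_9: m_4 < m_3 < m_6 < m_12 < m_9.
Then m_9 < m_10 extends the chain to m_10.
So m_4 < m_10; m_4 is the smaller of the two.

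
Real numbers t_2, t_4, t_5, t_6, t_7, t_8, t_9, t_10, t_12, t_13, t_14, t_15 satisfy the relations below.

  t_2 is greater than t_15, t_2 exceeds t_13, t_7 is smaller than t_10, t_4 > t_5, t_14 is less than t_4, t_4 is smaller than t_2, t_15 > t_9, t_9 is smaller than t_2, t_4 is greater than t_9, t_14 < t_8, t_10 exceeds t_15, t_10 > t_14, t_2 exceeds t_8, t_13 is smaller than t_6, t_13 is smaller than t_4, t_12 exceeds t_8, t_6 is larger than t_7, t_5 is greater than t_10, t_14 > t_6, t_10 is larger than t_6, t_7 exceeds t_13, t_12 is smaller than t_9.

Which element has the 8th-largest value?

The consecutive relations fix a unique order: t_13 < t_7 < t_6 < t_14 < t_8 < t_12 < t_9 < t_15 < t_10 < t_5 < t_4 < t_2.
The 8th largest is t_8.

t_8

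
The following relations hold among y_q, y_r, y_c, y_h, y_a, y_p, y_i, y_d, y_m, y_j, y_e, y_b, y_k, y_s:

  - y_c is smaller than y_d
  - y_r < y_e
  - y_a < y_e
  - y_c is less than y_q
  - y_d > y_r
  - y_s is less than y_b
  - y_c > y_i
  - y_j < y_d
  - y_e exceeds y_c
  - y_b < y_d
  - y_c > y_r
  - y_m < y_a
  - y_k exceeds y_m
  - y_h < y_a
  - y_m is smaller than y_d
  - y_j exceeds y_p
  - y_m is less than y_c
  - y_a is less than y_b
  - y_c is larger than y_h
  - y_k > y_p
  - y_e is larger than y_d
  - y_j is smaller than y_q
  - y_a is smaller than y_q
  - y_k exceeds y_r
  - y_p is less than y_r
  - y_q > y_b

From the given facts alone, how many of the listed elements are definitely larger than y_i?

4

Directly above y_i: y_c.
One step further: y_d, y_q, y_e (4 so far).
Nothing else is reachable above y_i; 4 in all.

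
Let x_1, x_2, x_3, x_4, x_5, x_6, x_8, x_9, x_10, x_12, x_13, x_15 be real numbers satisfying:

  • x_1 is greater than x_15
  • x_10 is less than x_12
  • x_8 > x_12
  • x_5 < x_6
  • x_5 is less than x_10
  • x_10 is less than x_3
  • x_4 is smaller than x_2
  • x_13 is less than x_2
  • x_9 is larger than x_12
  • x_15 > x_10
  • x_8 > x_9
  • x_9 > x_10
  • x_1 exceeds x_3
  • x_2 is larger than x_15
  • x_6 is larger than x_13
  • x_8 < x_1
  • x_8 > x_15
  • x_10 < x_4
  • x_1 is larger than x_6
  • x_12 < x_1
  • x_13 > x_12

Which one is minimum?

x_10 is not least since x_5 < x_10; x_12 is not least since x_10 < x_12; x_4 is not least since x_10 < x_4; x_15 is not least since x_10 < x_15; x_13 is not least since x_12 < x_13; x_9 is not least since x_10 < x_9; x_8 is not least since x_12 < x_8; x_6 is not least since x_5 < x_6; x_3 is not least since x_10 < x_3; x_1 is not least since x_8 < x_1; x_2 is not least since x_15 < x_2.
Only x_5 has nothing below it, so x_5 is the minimum.

x_5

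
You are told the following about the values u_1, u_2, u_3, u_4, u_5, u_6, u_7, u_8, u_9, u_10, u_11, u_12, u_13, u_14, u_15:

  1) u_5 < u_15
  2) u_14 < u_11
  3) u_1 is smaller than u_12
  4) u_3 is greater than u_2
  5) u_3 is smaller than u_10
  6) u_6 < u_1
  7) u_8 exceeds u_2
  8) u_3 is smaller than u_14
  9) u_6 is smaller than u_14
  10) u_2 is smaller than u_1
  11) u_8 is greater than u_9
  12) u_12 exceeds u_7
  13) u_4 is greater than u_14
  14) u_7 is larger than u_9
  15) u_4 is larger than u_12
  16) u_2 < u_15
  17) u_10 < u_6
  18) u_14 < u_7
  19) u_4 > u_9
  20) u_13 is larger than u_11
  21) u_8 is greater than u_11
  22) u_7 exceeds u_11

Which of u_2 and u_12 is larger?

u_12

u_2 < u_3 < u_10 < u_6 < u_14 < u_11 < u_7 < u_12, by transitivity through u_3, u_10, u_6, u_14, u_11, u_7.
So u_2 < u_12; u_12 is the larger of the two.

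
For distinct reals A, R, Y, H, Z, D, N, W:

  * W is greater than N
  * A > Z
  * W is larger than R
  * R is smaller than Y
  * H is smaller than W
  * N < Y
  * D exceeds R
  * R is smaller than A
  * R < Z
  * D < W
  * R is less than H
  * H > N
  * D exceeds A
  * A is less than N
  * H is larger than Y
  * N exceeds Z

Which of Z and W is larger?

W

The relevant relations are Z < A; A < N; N < Y; Y < H; H < W.
Together: Z < A < N < Y < H < W.
So Z < W; W is the larger of the two.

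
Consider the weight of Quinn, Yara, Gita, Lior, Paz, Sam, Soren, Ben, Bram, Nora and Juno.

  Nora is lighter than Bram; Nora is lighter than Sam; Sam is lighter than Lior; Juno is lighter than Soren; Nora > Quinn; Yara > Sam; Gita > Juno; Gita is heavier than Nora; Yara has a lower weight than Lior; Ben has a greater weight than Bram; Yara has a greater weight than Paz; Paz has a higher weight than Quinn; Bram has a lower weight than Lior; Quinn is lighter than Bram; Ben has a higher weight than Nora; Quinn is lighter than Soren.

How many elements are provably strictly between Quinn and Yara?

The relations place Quinn below Yara. An element lies strictly between them when it is forced above Quinn and also forced below Yara.
Above Quinn: {Nora, Soren, Gita, Sam, Paz, Bram, Ben, Lior}. Below Yara: {Nora, Sam, Paz}.
Intersection: {Nora, Sam, Paz} — 3.

3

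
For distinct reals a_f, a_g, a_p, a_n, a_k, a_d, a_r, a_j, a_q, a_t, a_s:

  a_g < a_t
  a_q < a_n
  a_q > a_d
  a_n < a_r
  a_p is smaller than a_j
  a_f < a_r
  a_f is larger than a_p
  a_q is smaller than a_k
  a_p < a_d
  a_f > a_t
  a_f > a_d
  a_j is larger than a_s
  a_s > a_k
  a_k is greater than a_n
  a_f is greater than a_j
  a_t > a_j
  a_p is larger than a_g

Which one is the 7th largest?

a_n

Chaining the given pairs: a_g < a_p < a_d < a_q < a_n < a_k < a_s < a_j < a_t < a_f < a_r.
The 7th largest is a_n.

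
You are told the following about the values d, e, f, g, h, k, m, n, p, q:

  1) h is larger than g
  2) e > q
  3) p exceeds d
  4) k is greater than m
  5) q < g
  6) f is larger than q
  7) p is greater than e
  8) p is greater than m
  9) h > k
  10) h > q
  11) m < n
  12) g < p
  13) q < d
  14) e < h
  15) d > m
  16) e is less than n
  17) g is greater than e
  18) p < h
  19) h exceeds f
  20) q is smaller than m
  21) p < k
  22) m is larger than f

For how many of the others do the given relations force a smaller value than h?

8

Directly below h: q, e, f, g, p, k.
One step further: m, d (8 so far).
No other element is forced below h by the given relations, so the count is 8.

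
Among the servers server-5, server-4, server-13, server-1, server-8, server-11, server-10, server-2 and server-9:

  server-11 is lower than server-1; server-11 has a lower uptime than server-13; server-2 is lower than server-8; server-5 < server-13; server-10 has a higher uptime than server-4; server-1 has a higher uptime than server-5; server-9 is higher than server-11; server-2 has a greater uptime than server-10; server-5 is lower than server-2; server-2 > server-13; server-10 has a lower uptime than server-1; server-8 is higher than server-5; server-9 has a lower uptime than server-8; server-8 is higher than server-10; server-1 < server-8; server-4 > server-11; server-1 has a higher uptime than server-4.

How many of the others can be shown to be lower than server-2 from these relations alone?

The elements the relations force below server-2 are server-11, server-5, server-4, server-10, server-13 — no chain reaches any other.
That is 5.

5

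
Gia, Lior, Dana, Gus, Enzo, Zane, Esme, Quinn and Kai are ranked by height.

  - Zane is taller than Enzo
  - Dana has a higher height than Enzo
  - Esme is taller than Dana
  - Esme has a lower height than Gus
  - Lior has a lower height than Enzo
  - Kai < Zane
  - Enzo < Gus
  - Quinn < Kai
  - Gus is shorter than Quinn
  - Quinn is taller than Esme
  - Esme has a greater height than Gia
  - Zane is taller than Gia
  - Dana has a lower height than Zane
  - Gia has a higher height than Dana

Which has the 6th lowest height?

Gus

The consecutive relations fix a unique order: Lior < Enzo < Dana < Gia < Esme < Gus < Quinn < Kai < Zane.
The 6th smallest is Gus.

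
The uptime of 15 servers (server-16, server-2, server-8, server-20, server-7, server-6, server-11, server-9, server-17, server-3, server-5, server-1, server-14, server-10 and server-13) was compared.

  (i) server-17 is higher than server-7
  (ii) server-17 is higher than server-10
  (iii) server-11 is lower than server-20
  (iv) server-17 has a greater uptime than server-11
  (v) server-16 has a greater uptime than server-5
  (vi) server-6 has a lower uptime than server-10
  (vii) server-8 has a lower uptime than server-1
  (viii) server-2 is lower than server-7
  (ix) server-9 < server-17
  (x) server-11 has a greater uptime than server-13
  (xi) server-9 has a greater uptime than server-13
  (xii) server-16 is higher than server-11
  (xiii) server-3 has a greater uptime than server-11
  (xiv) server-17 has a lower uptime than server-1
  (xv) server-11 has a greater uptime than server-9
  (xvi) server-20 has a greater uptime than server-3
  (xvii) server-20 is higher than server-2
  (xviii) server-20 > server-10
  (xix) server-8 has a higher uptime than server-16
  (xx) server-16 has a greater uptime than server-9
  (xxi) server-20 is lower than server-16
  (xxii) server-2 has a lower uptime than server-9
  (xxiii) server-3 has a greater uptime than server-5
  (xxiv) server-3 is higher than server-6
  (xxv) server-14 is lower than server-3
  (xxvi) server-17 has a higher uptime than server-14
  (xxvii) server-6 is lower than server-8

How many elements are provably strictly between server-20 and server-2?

3

The relations place server-2 below server-20. An element lies strictly between them when it is forced above server-2 and also forced below server-20.
Above server-2: {server-7, server-9, server-11, server-3, server-16, server-8, server-17, server-1}. Below server-20: {server-6, server-10, server-13, server-5, server-14, server-9, server-11, server-3}.
Intersection: {server-9, server-11, server-3} — 3.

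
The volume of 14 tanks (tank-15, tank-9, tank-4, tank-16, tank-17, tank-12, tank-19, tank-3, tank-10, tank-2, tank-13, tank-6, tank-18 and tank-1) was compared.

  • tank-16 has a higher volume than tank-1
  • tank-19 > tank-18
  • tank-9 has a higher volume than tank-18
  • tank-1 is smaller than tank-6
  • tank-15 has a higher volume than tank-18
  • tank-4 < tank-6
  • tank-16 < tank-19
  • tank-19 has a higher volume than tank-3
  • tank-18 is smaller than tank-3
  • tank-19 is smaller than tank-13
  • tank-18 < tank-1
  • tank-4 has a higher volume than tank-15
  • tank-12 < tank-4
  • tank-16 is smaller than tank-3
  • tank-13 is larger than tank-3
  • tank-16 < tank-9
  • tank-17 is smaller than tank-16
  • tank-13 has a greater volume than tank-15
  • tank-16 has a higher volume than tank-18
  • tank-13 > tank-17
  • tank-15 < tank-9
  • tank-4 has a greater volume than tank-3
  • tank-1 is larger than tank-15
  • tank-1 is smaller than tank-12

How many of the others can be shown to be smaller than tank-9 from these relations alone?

Directly below tank-9: tank-18, tank-15, tank-16.
One step further: tank-1, tank-17 (5 so far).
Nothing else is reachable below tank-9; 5 in all.

5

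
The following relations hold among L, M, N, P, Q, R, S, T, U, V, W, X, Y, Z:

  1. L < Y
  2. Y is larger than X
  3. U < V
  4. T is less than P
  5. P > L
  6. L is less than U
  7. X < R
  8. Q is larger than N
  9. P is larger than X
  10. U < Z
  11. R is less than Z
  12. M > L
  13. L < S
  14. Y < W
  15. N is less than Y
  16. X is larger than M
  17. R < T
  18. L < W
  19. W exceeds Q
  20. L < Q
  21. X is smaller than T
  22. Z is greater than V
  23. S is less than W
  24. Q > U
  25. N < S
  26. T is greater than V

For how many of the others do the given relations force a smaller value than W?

Directly below W: L, S, Y, Q.
One step further: N, U, X (7 so far).
One step further: M (8 so far).
No other element is forced below W by the given relations, so the count is 8.

8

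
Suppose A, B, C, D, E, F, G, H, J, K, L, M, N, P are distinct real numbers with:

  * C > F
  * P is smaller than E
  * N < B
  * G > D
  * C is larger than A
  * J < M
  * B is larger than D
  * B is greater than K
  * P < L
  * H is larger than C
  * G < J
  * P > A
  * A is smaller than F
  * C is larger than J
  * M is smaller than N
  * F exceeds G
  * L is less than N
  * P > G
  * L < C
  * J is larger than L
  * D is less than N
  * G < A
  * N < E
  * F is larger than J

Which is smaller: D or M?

D < G < A < P < L < J < M, by transitivity through G, A, P, L, J.
So D < M; D is the smaller of the two.

D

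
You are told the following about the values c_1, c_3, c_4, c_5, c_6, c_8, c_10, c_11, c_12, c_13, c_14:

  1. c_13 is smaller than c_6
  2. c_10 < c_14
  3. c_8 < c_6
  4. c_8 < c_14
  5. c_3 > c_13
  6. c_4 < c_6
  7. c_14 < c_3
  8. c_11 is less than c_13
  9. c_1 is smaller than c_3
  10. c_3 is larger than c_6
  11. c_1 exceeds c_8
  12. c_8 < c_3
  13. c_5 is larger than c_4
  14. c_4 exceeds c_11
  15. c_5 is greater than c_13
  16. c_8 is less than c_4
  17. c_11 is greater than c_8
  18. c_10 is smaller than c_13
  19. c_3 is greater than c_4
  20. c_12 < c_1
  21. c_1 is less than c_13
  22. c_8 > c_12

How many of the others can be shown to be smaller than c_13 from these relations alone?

Directly below c_13: c_1, c_10, c_11.
One step further: c_12, c_8 (5 so far).
Nothing else is reachable below c_13; 5 in all.

5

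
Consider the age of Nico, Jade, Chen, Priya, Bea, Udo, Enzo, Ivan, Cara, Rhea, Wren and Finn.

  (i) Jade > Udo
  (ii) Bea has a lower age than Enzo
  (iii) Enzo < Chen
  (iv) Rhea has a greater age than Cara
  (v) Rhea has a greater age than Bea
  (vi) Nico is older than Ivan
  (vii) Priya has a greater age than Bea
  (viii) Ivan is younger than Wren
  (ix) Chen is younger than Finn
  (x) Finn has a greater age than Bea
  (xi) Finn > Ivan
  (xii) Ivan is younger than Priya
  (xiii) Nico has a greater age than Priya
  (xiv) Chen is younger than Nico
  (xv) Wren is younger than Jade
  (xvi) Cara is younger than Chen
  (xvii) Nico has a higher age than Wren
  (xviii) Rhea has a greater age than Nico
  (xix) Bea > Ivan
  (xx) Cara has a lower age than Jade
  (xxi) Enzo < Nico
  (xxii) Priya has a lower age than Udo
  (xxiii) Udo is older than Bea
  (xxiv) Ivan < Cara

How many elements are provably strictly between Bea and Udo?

Chaining upward from Bea reaches: Priya, Enzo, Chen, Jade, Nico, Finn, Rhea.
Chaining downward from Udo reaches: Ivan, Priya.
Strictly between Bea and Udo are those in both lists: Priya — 1 element.

1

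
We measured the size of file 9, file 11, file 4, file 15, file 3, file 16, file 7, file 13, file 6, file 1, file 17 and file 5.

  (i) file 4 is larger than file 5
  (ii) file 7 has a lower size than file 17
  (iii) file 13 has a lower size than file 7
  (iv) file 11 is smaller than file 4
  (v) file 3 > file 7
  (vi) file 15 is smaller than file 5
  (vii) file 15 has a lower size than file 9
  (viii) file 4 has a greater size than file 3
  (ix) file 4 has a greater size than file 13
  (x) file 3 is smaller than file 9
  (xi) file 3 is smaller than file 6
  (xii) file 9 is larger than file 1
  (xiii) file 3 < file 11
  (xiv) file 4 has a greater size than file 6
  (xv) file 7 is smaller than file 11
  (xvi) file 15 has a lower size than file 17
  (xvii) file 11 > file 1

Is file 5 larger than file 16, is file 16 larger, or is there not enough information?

undetermined

Following every chain through file 5: above file 5 we get file 4; below file 5 we get file 15.
file 16 is not reached, and no chain runs the other way from file 16 to file 5.
So the given relations leave the order of file 5 and file 16 undetermined.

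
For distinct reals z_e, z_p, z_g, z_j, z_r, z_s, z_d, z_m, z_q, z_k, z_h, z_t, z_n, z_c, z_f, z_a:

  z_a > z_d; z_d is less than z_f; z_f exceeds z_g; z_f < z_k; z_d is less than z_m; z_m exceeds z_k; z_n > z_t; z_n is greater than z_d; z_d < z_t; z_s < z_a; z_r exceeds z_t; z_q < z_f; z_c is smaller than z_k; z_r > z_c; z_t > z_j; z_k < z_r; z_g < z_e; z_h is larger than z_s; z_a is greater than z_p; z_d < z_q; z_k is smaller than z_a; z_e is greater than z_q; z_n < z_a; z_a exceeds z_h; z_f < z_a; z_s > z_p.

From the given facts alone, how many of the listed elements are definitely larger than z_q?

6

Directly above z_q: z_f, z_e.
One step further: z_k, z_a (4 so far).
One step further: z_m, z_r (6 so far).
Nothing else is reachable above z_q; 6 in all.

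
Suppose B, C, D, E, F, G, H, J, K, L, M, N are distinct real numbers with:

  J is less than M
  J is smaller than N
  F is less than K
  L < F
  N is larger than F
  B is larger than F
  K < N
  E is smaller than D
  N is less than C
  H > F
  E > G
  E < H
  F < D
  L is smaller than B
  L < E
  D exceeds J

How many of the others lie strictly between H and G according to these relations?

Chaining upward from G reaches: E, D.
Chaining downward from H reaches: L, E, F.
Strictly between G and H are those in both lists: E — 1 element.

1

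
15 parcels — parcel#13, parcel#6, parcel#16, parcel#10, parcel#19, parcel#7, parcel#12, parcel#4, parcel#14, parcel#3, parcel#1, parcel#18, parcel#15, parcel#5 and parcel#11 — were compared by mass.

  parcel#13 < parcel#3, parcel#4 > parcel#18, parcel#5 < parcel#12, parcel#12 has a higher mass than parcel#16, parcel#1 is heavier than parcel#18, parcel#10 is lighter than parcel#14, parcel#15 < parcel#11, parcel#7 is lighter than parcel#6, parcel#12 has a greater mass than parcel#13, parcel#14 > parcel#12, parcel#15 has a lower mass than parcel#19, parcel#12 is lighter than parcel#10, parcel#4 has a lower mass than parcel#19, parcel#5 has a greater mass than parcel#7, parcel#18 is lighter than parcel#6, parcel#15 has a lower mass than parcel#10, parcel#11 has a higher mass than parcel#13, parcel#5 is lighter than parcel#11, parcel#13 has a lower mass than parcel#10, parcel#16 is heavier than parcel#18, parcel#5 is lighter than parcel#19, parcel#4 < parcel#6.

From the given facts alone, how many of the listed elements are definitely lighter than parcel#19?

5

The elements the relations force below parcel#19 are parcel#7, parcel#18, parcel#5, parcel#15, parcel#4 — no chain reaches any other.
That is 5.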